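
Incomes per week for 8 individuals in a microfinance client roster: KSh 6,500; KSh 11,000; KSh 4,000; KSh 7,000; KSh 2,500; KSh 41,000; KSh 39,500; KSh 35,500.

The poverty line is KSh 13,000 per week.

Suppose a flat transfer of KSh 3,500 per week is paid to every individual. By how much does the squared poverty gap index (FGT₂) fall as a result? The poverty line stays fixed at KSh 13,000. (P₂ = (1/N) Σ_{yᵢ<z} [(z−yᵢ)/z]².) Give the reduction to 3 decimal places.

Before: below the line — KSh 2,500, KSh 4,000, KSh 6,500, KSh 7,000, KSh 11,000; squared poverty gap index (FGT₂) = 0.20229.
After the KSh 3,500 transfer: below the line — KSh 6,000, KSh 7,500, KSh 10,000, KSh 10,500; squared poverty gap index (FGT₂) = 0.06990.
Reduction = 0.20229 − 0.06990 = 0.132.

0.132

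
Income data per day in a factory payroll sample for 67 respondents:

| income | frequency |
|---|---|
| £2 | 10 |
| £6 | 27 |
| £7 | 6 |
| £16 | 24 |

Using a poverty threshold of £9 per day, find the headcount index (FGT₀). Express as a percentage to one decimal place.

43 of the 67 respondents have income below £9.
H = 43/67 = 64.2%.

64.2%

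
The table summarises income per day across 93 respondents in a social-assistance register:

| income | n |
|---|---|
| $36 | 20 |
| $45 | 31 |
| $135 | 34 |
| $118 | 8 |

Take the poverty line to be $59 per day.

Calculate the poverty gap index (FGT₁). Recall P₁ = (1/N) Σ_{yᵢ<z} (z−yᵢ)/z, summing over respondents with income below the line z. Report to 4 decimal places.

0.1629

Below the line: 20×$36, 31×$45 (q = 51 of N = 93).
Gap ratios (z−y)/z: (59−36)/59 = 0.3898 (×20); (59−45)/59 = 0.2373 (×31).
Σ = 15.152542. Dividing by the full population N = 93 gives P₁ = 0.1629.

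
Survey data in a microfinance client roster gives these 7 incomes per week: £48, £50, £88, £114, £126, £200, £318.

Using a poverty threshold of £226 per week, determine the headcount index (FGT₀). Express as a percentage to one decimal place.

6 of the 7 families have income below £226.
H = 6/7 = 85.7%.

85.7%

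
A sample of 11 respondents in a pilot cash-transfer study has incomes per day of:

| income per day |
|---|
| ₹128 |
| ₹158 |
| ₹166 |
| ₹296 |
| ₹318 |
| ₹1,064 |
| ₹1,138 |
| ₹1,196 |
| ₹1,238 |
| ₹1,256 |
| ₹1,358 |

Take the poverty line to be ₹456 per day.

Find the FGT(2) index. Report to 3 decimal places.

Incomes under z: ₹128, ₹158, ₹166, ₹296, ₹318 (q = 5 of N = 11).
Gap ratios (z−y)/z: (456−128)/456 = 0.7193; (456−158)/456 = 0.6535; (456−166)/456 = 0.6360; (456−296)/456 = 0.3509; (456−318)/456 = 0.3026.
Squared: 0.5174; 0.4271; 0.4045; 0.1231; 0.0916.
Sum = 1.563616; P₂ = 1.563616 / 11 = 0.142.

0.142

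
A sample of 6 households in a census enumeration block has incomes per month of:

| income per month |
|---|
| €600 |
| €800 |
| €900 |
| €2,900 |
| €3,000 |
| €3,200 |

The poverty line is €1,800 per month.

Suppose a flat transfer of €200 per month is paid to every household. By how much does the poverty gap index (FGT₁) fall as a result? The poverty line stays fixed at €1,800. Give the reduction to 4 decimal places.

Before: below the line — €600, €800, €900; poverty gap index (FGT₁) = 0.287037.
After the €200 transfer: below the line — €800, €1,000, €1,100; poverty gap index (FGT₁) = 0.231481.
Reduction = 0.287037 − 0.231481 = 0.0556.

0.0556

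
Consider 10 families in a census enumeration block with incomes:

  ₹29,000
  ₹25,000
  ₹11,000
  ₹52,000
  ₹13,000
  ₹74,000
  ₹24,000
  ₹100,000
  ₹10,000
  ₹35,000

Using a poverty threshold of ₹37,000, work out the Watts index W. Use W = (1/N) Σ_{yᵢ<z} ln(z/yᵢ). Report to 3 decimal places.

0.469

Below the line: ₹10,000, ₹11,000, ₹13,000, ₹24,000, ₹25,000, ₹29,000, ₹35,000 (q = 7 of N = 10).
Log shortfalls: ln(37000/10000) = 1.3083; ln(37000/11000) = 1.2130; ln(37000/13000) = 1.0460; ln(37000/24000) = 0.4329; ln(37000/25000) = 0.3920; ln(37000/29000) = 0.2436; ln(37000/35000) = 0.0556.
W = 4.691422 / 10 = 0.469.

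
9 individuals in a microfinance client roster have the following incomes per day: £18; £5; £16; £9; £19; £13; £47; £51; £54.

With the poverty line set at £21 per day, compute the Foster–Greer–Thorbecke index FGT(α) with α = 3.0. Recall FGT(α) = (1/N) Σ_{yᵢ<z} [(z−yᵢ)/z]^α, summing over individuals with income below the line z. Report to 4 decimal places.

0.0779

Incomes under z: £5, £9, £13, £16, £18, £19 (q = 6 of N = 9).
Gap ratios (z−y)/z: (21−5)/21 = 0.7619; (21−9)/21 = 0.5714; (21−13)/21 = 0.3810; (21−16)/21 = 0.2381; (21−18)/21 = 0.1429; (21−19)/21 = 0.0952.
Raised to α = 3.0: 0.44228; 0.18659; 0.05529; 0.01350; 0.00292; 0.00086.
Sum = 0.701436; FGT(3.0) = 0.701436 / 9 = 0.0779.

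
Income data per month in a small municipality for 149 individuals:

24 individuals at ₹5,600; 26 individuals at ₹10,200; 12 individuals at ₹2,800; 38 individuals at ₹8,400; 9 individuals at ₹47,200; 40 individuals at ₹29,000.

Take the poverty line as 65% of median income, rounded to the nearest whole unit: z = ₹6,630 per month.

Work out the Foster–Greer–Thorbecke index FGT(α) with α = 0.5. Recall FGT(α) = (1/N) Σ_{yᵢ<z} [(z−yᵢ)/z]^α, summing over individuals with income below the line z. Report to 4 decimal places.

Incomes under z: 12×₹2,800, 24×₹5,600 (q = 36 of N = 149).
Relative gaps: (6630−2800)/6630 = 0.5777 (×12); (6630−5600)/6630 = 0.1554 (×24).
Raised to α = 0.5: 0.76005 (×12); 0.39415 (×24).
Sum = 18.580217; FGT(0.5) = 18.580217 / 149 = 0.1247.

0.1247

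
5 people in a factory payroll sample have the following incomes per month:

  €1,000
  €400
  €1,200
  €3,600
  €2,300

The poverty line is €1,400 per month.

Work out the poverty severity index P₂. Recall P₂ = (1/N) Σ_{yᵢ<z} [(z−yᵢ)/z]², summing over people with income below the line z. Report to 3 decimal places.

0.122

Below z: €400, €1,000, €1,200 (q = 3 of N = 5).
Relative gaps: (1400−400)/1400 = 0.7143; (1400−1000)/1400 = 0.2857; (1400−1200)/1400 = 0.1429.
Squared: 0.5102; 0.0816; 0.0204.
Sum = 0.612245; P₂ = 0.612245 / 5 = 0.122.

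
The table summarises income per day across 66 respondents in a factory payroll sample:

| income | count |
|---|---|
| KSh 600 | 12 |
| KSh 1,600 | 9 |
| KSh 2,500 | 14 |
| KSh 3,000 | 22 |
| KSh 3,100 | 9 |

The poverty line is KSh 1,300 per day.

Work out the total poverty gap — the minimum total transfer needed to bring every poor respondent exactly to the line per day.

KSh 8,400

Below z: 12×KSh 600 (q = 12 of N = 66).
Individual gaps: 12×(1300−600) = 8400.
Aggregate gap = KSh 8,400.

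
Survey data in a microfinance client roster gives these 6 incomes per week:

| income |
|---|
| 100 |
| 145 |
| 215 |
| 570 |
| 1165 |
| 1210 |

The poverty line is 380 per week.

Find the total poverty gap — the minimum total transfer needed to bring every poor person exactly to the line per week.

680

Below the line: 100, 145, 215 (q = 3 of N = 6).
Individual gaps: 380−100 = 280; 380−145 = 235; 380−215 = 165.
Aggregate gap = 680.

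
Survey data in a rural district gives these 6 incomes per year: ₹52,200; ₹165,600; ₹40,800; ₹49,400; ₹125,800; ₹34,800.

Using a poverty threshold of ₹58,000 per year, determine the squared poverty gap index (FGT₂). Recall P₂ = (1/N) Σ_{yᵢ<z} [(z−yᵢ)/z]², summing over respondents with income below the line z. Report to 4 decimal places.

0.0467

Below z: ₹34,800, ₹40,800, ₹49,400, ₹52,200 (q = 4 of N = 6).
Shortfall ratios: (58000−34800)/58000 = 0.4000; (58000−40800)/58000 = 0.2966; (58000−49400)/58000 = 0.1483; (58000−52200)/58000 = 0.1000.
Squared: 0.1600; 0.0879; 0.0220; 0.0100.
Sum = 0.279929; P₂ = 0.279929 / 6 = 0.0467.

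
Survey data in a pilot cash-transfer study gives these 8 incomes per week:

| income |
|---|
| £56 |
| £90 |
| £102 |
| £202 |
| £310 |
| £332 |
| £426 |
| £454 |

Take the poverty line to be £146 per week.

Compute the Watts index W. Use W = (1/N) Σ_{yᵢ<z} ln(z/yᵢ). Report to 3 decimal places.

0.225

Incomes under z: £56, £90, £102 (q = 3 of N = 8).
ln(z/y) terms: ln(146/56) = 0.9583; ln(146/90) = 0.4838; ln(146/102) = 0.3586.
W = 1.800686 / 8 = 0.225.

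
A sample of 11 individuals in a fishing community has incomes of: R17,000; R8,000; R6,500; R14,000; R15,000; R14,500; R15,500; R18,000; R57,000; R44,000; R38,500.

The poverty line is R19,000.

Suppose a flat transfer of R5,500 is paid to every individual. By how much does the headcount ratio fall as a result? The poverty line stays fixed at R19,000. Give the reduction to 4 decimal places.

Before: below the line — R6,500, R8,000, R14,000, R14,500, R15,000, R15,500, R17,000, R18,000; headcount ratio = 0.727273.
After the R5,500 transfer: below the line — R12,000, R13,500; headcount ratio = 0.181818.
Reduction = 0.727273 − 0.181818 = 0.5455.

0.5455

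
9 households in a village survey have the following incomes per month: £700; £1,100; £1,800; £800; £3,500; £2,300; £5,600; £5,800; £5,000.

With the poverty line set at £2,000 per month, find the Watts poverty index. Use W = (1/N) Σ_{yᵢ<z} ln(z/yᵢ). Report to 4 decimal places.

0.2966

Poor units: £700, £800, £1,100, £1,800 (q = 4 of N = 9).
Log shortfalls: ln(2000/700) = 1.0498; ln(2000/800) = 0.9163; ln(2000/1100) = 0.5978; ln(2000/1800) = 0.1054.
W = 2.669310 / 9 = 0.2966.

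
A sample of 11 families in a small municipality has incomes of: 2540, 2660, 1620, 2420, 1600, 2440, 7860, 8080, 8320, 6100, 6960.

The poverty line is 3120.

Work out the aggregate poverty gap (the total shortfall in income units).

5440

Incomes under z: 1600, 1620, 2420, 2440, 2540, 2660 (q = 6 of N = 11).
Individual gaps: 3120−1600 = 1520; 3120−1620 = 1500; 3120−2420 = 700; 3120−2440 = 680; 3120−2540 = 580; 3120−2660 = 460.
Aggregate gap = 5440.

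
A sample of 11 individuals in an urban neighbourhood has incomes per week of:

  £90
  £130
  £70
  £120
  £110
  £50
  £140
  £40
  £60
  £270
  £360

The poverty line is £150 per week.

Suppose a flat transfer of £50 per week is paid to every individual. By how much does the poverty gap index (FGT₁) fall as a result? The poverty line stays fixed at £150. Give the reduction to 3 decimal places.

0.212

Before: below the line — £40, £50, £60, £70, £90, £110, £120, £130, £140; poverty gap index (FGT₁) = 0.32727.
After the £50 transfer: below the line — £90, £100, £110, £120, £140; poverty gap index (FGT₁) = 0.11515.
Reduction = 0.32727 − 0.11515 = 0.212.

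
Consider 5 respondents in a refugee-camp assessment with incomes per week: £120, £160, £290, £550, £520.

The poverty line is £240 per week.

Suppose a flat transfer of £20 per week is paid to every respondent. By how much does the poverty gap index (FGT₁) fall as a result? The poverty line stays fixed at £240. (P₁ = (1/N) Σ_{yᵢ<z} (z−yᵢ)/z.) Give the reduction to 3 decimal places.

0.033

Before: below the line — £120, £160; poverty gap index (FGT₁) = 0.16667.
After the £20 transfer: below the line — £140, £180; poverty gap index (FGT₁) = 0.13333.
Reduction = 0.16667 − 0.13333 = 0.033.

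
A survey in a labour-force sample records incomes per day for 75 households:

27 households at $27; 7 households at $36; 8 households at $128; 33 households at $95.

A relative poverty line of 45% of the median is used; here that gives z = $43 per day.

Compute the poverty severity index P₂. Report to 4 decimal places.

Poor units: 27×$27, 7×$36 (q = 34 of N = 75).
Gap ratios (z−y)/z: (43−27)/43 = 0.3721 (×27); (43−36)/43 = 0.1628 (×7).
Squared: 0.1385 (×27); 0.0265 (×7).
Sum = 3.923743; P₂ = 3.923743 / 75 = 0.0523.

0.0523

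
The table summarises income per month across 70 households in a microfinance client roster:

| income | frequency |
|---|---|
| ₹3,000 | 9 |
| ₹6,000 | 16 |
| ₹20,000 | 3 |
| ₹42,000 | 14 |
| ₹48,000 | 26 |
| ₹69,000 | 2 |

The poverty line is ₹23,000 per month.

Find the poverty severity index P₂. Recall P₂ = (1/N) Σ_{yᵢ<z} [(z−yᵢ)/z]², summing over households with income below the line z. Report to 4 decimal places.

0.2228

Poor units: 9×₹3,000, 16×₹6,000, 3×₹20,000 (q = 28 of N = 70).
Normalized shortfalls: (23000−3000)/23000 = 0.8696 (×9); (23000−6000)/23000 = 0.7391 (×16); (23000−20000)/23000 = 0.1304 (×3).
Squared: 0.7561 (×9); 0.5463 (×16); 0.0170 (×3).
Sum = 15.597353; P₂ = 15.597353 / 70 = 0.2228.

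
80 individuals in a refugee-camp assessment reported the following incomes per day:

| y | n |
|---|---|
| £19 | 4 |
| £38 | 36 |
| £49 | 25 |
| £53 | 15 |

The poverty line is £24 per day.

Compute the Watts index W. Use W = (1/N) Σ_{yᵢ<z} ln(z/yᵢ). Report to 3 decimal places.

Below z: 4×£19 (q = 4 of N = 80).
Log gaps: ln(24/19) = 0.2336 (×4).
W = 0.934459 / 80 = 0.012.

0.012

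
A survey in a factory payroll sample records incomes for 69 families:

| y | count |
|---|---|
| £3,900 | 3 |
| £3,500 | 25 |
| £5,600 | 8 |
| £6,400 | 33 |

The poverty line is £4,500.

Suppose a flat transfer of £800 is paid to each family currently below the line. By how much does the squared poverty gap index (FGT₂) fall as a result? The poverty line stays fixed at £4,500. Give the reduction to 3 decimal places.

0.018

Before: below the line — 25×£3,500, 3×£3,900; squared poverty gap index (FGT₂) = 0.01867.
After the £800 transfer: below the line — 25×£4,300; squared poverty gap index (FGT₂) = 0.00072.
Reduction = 0.01867 − 0.00072 = 0.018.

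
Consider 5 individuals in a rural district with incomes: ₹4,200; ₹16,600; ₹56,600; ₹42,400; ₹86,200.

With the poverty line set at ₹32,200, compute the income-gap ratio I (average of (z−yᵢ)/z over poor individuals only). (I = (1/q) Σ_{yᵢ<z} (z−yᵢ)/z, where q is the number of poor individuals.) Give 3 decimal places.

0.677

Below the line: ₹4,200, ₹16,600 (q = 2 of N = 5).
Relative gaps: 0.8696, 0.4845; sum = 1.354037.
I averages over the q = 2 poor units only: 1.354037 / 2 = 0.677.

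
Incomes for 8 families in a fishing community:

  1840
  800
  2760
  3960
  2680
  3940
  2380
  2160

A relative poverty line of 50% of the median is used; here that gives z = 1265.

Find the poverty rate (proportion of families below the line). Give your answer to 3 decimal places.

1 of the 8 families have income below 1265.
H = 1/8 = 0.125.

0.125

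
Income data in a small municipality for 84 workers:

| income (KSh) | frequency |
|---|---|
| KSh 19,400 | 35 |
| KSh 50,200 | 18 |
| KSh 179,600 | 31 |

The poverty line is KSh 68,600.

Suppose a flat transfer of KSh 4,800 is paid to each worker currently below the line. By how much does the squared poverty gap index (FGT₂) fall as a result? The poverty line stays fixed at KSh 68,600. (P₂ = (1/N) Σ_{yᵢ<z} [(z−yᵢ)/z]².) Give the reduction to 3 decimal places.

Before: below the line — 35×KSh 19,400, 18×KSh 50,200; squared poverty gap index (FGT₂) = 0.22974.
After the KSh 4,800 transfer: below the line — 35×KSh 24,200, 18×KSh 55,000; squared poverty gap index (FGT₂) = 0.18297.
Reduction = 0.22974 − 0.18297 = 0.047.

0.047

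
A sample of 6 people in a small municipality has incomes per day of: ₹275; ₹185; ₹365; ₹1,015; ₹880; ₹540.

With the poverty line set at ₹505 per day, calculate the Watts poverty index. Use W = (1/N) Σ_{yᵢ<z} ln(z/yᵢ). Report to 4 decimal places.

0.3228

Poor units: ₹185, ₹275, ₹365 (q = 3 of N = 6).
Log shortfalls: ln(505/185) = 1.0042; ln(505/275) = 0.6078; ln(505/365) = 0.3247.
W = 1.936651 / 6 = 0.3228.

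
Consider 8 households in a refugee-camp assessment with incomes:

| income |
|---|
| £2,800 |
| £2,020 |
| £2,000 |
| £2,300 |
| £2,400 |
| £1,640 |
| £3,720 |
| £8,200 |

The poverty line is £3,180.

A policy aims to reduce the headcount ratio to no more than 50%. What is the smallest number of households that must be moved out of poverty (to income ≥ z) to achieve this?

6 of the 8 households are poor, so H = 6/8 = 0.750.
A headcount ratio of at most 50% allows at most ⌊0.50 × 8⌋ = 4 poor households.
So at least 6 − 4 = 2 must be lifted.

2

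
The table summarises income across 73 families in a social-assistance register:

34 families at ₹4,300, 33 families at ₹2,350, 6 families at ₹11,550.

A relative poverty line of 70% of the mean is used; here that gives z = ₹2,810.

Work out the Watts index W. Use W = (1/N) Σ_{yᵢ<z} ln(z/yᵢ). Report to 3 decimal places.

Poor units: 33×₹2,350 (q = 33 of N = 73).
ln(z/y) terms: ln(2810/2350) = 0.1788 (×33).
W = 5.899382 / 73 = 0.081.

0.081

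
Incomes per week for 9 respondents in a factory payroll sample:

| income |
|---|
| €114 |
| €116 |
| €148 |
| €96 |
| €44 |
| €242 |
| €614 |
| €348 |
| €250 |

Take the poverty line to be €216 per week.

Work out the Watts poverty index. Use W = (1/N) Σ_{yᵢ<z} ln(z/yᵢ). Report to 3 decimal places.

Below the line: €44, €96, €114, €116, €148 (q = 5 of N = 9).
ln(z/y) terms: ln(216/44) = 1.5911; ln(216/96) = 0.8109; ln(216/114) = 0.6391; ln(216/116) = 0.6217; ln(216/148) = 0.3781.
W = 4.040853 / 9 = 0.449.

0.449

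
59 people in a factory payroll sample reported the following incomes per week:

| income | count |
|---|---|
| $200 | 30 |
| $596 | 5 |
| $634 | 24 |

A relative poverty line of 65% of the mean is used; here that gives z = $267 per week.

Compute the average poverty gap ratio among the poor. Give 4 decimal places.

0.2509

Incomes under z: 30×$200 (q = 30 of N = 59).
Relative gaps: 0.2509 (×30); sum = 7.528090.
I averages over the q = 30 poor units only: 7.528090 / 30 = 0.2509.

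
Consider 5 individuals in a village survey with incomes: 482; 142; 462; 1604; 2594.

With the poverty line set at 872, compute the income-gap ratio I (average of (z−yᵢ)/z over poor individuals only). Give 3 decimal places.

0.585

Below the line: 142, 462, 482 (q = 3 of N = 5).
Relative gaps: 0.8372, 0.4702, 0.4472; sum = 1.754587.
The income-gap ratio divides by q (the poor only): 1.754587 / 3 = 0.585.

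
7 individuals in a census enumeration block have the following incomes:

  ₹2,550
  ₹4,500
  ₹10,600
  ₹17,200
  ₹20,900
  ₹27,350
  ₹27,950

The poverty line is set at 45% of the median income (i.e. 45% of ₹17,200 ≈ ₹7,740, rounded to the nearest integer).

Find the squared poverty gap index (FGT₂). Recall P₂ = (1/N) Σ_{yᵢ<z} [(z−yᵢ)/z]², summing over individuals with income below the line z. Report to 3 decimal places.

0.089

Incomes under z: ₹2,550, ₹4,500 (q = 2 of N = 7).
Relative gaps: (7740−2550)/7740 = 0.6705; (7740−4500)/7740 = 0.4186.
Squared: 0.4496; 0.1752.
Sum = 0.624857; P₂ = 0.624857 / 7 = 0.089.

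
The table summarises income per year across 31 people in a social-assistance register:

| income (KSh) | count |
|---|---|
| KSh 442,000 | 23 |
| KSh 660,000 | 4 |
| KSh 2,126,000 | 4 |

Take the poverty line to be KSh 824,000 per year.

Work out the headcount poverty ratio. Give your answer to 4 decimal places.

0.8710

27 of the 31 people have income below KSh 824,000.
H = 27/31 = 0.8710.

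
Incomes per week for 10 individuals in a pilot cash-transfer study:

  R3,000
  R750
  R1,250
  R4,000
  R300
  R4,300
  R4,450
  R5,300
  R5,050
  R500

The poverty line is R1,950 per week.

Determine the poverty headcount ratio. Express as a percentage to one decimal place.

4 of the 10 individuals have income below R1,950.
H = 4/10 = 40.0%.

40.0%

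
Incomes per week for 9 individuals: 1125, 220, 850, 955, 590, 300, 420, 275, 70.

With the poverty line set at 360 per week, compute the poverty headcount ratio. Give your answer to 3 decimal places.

4 of the 9 individuals have income below 360.
H = 4/9 = 0.444.

0.444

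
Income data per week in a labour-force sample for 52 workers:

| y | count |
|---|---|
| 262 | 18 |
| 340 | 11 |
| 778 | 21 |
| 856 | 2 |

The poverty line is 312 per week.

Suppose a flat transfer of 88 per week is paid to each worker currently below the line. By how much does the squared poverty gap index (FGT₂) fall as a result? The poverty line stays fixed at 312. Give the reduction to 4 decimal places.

0.0089

Before: below the line — 18×262; squared poverty gap index (FGT₂) = 0.008890.
After the 88 transfer: below the line — none; squared poverty gap index (FGT₂) = 0.000000.
Reduction = 0.008890 − 0.000000 = 0.0089.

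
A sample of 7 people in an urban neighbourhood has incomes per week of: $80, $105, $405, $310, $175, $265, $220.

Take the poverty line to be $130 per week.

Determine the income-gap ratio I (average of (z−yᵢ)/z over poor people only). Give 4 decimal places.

Below z: $80, $105 (q = 2 of N = 7).
Shortfall ratios (z−y)/z: 0.3846, 0.1923; sum = 0.576923.
I averages over the q = 2 poor units only: 0.576923 / 2 = 0.2885.

0.2885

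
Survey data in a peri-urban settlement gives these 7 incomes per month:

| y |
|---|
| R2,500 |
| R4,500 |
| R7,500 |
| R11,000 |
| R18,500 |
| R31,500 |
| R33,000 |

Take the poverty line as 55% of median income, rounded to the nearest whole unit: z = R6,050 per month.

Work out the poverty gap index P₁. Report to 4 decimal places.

0.1204

Incomes under z: R2,500, R4,500 (q = 2 of N = 7).
Gap ratios (z−y)/z: (6050−2500)/6050 = 0.5868; (6050−4500)/6050 = 0.2562.
Σ = 0.842975. Dividing by the full population N = 7 gives P₁ = 0.1204.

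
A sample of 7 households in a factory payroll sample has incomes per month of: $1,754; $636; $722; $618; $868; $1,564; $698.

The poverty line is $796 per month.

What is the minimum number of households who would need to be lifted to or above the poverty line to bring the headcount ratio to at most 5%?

4 of the 7 households are poor, so H = 4/7 = 0.571.
A headcount ratio of at most 5% allows at most ⌊0.05 × 7⌋ = 0 poor households.
So at least 4 − 0 = 4 must be lifted.

4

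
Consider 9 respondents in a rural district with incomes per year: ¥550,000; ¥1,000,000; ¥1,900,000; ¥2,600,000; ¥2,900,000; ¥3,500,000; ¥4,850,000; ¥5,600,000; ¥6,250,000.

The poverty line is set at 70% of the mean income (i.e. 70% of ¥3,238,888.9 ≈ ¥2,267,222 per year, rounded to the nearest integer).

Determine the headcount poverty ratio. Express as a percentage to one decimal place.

33.3%

3 of the 9 respondents have income below ¥2,267,222.
H = 3/9 = 33.3%.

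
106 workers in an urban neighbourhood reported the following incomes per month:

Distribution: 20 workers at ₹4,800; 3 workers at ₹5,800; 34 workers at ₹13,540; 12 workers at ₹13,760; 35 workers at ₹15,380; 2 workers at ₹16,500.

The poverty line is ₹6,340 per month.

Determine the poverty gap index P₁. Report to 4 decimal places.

0.0482

Below z: 20×₹4,800, 3×₹5,800 (q = 23 of N = 106).
Shortfall ratios: (6340−4800)/6340 = 0.2429 (×20); (6340−5800)/6340 = 0.0852 (×3).
Sum of shortfalls = 5.113565; P₁ averages over all N: 5.113565 / 106 = 0.0482.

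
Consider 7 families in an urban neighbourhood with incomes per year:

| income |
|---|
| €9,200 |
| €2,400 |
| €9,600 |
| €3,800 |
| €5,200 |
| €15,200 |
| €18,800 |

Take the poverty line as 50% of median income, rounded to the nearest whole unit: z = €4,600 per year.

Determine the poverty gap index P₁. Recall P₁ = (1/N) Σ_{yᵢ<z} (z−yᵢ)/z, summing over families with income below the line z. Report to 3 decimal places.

Below the line: €2,400, €3,800 (q = 2 of N = 7).
Shortfall ratios: (4600−2400)/4600 = 0.4783; (4600−3800)/4600 = 0.1739.
Sum of shortfalls = 0.652174; P₁ averages over all N: 0.652174 / 7 = 0.093.

0.093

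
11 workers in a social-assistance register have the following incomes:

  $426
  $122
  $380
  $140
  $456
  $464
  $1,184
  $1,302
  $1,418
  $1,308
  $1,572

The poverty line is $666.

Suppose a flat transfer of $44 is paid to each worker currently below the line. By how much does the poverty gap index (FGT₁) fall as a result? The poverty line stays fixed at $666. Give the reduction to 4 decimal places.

Before: below the line — $122, $140, $380, $426, $456, $464; poverty gap index (FGT₁) = 0.274092.
After the $44 transfer: below the line — $166, $184, $424, $470, $500, $508; poverty gap index (FGT₁) = 0.238056.
Reduction = 0.274092 − 0.238056 = 0.0360.

0.0360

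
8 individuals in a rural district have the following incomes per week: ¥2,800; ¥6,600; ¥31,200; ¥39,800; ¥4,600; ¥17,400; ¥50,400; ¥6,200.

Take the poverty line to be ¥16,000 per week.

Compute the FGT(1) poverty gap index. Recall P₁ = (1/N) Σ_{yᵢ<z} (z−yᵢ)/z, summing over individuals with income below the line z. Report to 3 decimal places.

Incomes under z: ¥2,800, ¥4,600, ¥6,200, ¥6,600 (q = 4 of N = 8).
Normalized shortfalls: (16000−2800)/16000 = 0.8250; (16000−4600)/16000 = 0.7125; (16000−6200)/16000 = 0.6125; (16000−6600)/16000 = 0.5875.
Sum of shortfalls = 2.737500; P₁ averages over all N: 2.737500 / 8 = 0.342.

0.342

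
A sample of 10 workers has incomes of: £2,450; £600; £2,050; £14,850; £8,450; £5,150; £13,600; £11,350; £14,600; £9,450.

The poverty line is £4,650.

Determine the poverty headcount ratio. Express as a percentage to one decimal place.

30.0%

3 of the 10 workers have income below £4,650.
H = 3/10 = 30.0%.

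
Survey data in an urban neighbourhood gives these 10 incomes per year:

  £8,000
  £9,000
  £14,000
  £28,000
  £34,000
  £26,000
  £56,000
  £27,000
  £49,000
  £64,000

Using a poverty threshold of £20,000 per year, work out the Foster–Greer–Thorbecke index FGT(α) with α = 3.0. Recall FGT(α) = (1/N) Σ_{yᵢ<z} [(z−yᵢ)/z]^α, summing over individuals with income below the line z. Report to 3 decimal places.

Below z: £8,000, £9,000, £14,000 (q = 3 of N = 10).
Normalized shortfalls: (20000−8000)/20000 = 0.6000; (20000−9000)/20000 = 0.5500; (20000−14000)/20000 = 0.3000.
Raised to α = 3.0: 0.21600; 0.16638; 0.02700.
Sum = 0.409375; FGT(3.0) = 0.409375 / 10 = 0.041.

0.041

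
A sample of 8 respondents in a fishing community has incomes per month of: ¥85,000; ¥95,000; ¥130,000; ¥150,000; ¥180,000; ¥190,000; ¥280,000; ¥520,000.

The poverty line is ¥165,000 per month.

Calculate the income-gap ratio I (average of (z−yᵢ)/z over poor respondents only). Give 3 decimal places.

0.303

Incomes under z: ¥85,000, ¥95,000, ¥130,000, ¥150,000 (q = 4 of N = 8).
Relative gaps: 0.4848, 0.4242, 0.2121, 0.0909; sum = 1.212121.
The income-gap ratio divides by q (the poor only): 1.212121 / 4 = 0.303.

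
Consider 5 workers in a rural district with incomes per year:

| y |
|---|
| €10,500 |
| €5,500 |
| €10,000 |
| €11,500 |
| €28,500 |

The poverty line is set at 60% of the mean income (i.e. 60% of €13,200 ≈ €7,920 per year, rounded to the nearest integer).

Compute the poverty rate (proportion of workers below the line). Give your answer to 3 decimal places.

0.200

1 of the 5 workers have income below €7,920.
H = 1/5 = 0.200.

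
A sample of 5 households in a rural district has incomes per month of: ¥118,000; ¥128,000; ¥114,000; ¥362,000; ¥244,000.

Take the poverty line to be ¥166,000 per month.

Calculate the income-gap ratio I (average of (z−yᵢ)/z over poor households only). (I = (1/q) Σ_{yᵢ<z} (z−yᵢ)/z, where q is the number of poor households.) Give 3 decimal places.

0.277

Incomes under z: ¥114,000, ¥118,000, ¥128,000 (q = 3 of N = 5).
Shortfall ratios (z−y)/z: 0.3133, 0.2892, 0.2289; sum = 0.831325.
The income-gap ratio divides by q (the poor only): 0.831325 / 3 = 0.277.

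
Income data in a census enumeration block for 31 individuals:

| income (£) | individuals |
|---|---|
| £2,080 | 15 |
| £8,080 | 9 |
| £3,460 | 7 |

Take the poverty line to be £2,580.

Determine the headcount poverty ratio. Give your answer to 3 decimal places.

0.484

15 of the 31 individuals have income below £2,580.
H = 15/31 = 0.484.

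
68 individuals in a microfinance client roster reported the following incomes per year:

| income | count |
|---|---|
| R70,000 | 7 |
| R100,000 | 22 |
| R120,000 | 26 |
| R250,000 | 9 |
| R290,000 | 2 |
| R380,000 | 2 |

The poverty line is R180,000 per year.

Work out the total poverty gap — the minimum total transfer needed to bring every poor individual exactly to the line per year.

Poor units: 7×R70,000, 22×R100,000, 26×R120,000 (q = 55 of N = 68).
Individual gaps: 7×(180000−70000) = 770000; 22×(180000−100000) = 1760000; 26×(180000−120000) = 1560000.
Aggregate gap = R4,090,000.

R4,090,000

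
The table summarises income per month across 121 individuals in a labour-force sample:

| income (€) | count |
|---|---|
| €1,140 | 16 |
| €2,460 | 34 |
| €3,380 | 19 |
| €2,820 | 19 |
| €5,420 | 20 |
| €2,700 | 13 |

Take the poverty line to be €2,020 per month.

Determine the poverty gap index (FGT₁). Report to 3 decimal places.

0.058

Below the line: 16×€1,140 (q = 16 of N = 121).
Normalized shortfalls: (2020−1140)/2020 = 0.4356 (×16).
Sum of shortfalls = 6.970297; P₁ averages over all N: 6.970297 / 121 = 0.058.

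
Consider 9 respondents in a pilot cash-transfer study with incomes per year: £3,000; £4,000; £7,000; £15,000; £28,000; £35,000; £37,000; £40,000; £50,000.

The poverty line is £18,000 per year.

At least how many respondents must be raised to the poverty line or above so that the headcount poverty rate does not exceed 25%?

2

Currently q = 4 of N = 9 are below the line (H = 0.444).
A headcount ratio of at most 25% allows at most ⌊0.25 × 9⌋ = 2 poor respondents.
So at least 4 − 2 = 2 must be lifted.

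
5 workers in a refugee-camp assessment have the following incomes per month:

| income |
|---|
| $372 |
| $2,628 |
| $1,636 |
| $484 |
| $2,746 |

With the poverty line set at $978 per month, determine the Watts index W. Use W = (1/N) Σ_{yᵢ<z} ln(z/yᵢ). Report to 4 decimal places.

Poor units: $372, $484 (q = 2 of N = 5).
ln(z/y) terms: ln(978/372) = 0.9666; ln(978/484) = 0.7034.
W = 1.670041 / 5 = 0.3340.

0.3340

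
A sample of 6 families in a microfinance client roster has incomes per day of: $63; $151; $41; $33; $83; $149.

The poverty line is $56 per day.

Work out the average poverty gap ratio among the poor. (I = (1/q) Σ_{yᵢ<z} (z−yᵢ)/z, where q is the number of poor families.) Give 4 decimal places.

Poor units: $33, $41 (q = 2 of N = 6).
Relative gaps: 0.4107, 0.2679; sum = 0.678571.
I averages over the q = 2 poor units only: 0.678571 / 2 = 0.3393.

0.3393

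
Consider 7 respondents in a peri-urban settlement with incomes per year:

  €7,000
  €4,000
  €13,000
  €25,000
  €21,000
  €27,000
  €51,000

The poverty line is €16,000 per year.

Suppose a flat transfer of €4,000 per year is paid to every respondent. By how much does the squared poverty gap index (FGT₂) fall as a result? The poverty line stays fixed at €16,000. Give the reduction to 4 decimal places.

Before: below the line — €4,000, €7,000, €13,000; squared poverty gap index (FGT₂) = 0.130580.
After the €4,000 transfer: below the line — €8,000, €11,000; squared poverty gap index (FGT₂) = 0.049665.
Reduction = 0.130580 − 0.049665 = 0.0809.

0.0809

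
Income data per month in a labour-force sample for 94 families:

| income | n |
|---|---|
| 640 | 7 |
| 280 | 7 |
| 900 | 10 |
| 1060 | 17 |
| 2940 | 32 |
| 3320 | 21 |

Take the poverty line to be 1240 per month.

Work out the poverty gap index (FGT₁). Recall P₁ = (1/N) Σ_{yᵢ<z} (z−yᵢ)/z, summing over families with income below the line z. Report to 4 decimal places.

Poor units: 7×280, 7×640, 10×900, 17×1060 (q = 41 of N = 94).
Relative gaps: (1240−280)/1240 = 0.7742 (×7); (1240−640)/1240 = 0.4839 (×7); (1240−900)/1240 = 0.2742 (×10); (1240−1060)/1240 = 0.1452 (×17).
Σ = 14.016129. Dividing by the full population N = 94 gives P₁ = 0.1491.

0.1491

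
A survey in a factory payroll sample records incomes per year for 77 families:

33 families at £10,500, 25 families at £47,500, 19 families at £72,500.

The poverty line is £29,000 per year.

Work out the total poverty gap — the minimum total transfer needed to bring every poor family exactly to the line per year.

£610,500

Below z: 33×£10,500 (q = 33 of N = 77).
Individual gaps: 33×(29000−10500) = 610500.
Aggregate gap = £610,500.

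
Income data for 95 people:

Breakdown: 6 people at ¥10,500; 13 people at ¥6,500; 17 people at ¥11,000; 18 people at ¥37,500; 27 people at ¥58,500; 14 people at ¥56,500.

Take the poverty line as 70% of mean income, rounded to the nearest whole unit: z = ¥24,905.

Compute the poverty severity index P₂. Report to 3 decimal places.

0.152

Incomes under z: 13×¥6,500, 6×¥10,500, 17×¥11,000 (q = 36 of N = 95).
Normalized shortfalls: (24905−6500)/24905 = 0.7390 (×13); (24905−10500)/24905 = 0.5784 (×6); (24905−11000)/24905 = 0.5583 (×17).
Squared: 0.5461 (×13); 0.3345 (×6); 0.3117 (×17).
Sum = 14.406288; P₂ = 14.406288 / 95 = 0.152.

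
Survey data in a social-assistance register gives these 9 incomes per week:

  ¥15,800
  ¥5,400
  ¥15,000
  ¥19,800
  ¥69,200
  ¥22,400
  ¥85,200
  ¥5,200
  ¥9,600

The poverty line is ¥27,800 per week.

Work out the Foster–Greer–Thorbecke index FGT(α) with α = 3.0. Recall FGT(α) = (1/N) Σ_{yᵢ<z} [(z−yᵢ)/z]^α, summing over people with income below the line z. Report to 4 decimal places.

Below z: ¥5,200, ¥5,400, ¥9,600, ¥15,000, ¥15,800, ¥19,800, ¥22,400 (q = 7 of N = 9).
Gap ratios (z−y)/z: (27800−5200)/27800 = 0.8129; (27800−5400)/27800 = 0.8058; (27800−9600)/27800 = 0.6547; (27800−15000)/27800 = 0.4604; (27800−15800)/27800 = 0.4317; (27800−19800)/27800 = 0.2878; (27800−22400)/27800 = 0.1942.
Raised to α = 3.0: 0.53727; 0.52313; 0.28059; 0.09761; 0.08043; 0.02383; 0.00733.
Sum = 1.550191; FGT(3.0) = 1.550191 / 9 = 0.1722.

0.1722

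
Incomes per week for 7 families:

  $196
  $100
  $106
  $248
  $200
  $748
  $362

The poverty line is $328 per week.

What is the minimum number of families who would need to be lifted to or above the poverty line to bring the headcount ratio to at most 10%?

5 of the 7 families are poor, so H = 5/7 = 0.714.
A headcount ratio of at most 10% allows at most ⌊0.10 × 7⌋ = 0 poor families.
So at least 5 − 0 = 5 must be lifted.

5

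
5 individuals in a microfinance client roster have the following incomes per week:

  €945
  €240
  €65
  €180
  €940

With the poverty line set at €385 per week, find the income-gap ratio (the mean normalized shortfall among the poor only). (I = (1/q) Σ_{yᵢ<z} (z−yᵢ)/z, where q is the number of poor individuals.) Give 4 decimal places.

Incomes under z: €65, €180, €240 (q = 3 of N = 5).
Relative gaps: 0.8312, 0.5325, 0.3766; sum = 1.740260.
The income-gap ratio divides by q (the poor only): 1.740260 / 3 = 0.5801.

0.5801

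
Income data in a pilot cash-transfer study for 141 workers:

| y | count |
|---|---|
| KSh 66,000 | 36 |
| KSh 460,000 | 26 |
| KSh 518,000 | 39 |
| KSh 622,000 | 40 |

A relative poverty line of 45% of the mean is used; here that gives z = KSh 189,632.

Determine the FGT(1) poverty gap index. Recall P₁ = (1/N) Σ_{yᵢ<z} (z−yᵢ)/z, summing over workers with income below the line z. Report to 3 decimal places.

Below the line: 36×KSh 66,000 (q = 36 of N = 141).
Relative gaps: (189632−66000)/189632 = 0.6520 (×36).
Σ = 23.470469. Dividing by the full population N = 141 gives P₁ = 0.166.

0.166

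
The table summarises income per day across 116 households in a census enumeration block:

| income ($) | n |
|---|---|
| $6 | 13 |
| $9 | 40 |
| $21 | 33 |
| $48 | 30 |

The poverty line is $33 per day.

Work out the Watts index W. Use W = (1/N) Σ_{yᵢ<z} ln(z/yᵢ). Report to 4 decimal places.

0.7677

Incomes under z: 13×$6, 40×$9, 33×$21 (q = 86 of N = 116).
ln(z/y) terms: ln(33/6) = 1.7047 (×13); ln(33/9) = 1.2993 (×40); ln(33/21) = 0.4520 (×33).
W = 89.048554 / 116 = 0.7677.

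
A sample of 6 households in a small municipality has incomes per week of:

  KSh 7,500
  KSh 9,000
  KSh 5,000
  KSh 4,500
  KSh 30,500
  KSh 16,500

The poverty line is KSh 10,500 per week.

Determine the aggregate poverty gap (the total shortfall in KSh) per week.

KSh 16,000

Below the line: KSh 4,500, KSh 5,000, KSh 7,500, KSh 9,000 (q = 4 of N = 6).
Individual gaps: 10500−4500 = 6000; 10500−5000 = 5500; 10500−7500 = 3000; 10500−9000 = 1500.
Aggregate gap = KSh 16,000.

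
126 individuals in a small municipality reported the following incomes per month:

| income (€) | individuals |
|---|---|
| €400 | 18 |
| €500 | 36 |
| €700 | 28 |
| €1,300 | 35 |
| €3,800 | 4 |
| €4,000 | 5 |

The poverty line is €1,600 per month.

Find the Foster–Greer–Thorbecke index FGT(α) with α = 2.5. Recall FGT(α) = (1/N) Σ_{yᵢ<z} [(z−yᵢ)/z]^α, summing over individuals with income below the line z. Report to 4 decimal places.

Incomes under z: 18×€400, 36×€500, 28×€700, 35×€1,300 (q = 117 of N = 126).
Shortfall ratios: (1600−400)/1600 = 0.7500 (×18); (1600−500)/1600 = 0.6875 (×36); (1600−700)/1600 = 0.5625 (×28); (1600−1300)/1600 = 0.1875 (×35).
Raised to α = 2.5: 0.48714 (×18); 0.39191 (×36); 0.23730 (×28); 0.01522 (×35).
Sum = 30.054458; FGT(2.5) = 30.054458 / 126 = 0.2385.

0.2385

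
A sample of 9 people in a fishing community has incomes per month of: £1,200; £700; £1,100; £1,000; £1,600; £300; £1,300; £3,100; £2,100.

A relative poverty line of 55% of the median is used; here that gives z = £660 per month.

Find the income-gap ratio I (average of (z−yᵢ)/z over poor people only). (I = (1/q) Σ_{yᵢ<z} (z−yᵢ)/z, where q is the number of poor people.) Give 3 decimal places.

Below the line: £300 (q = 1 of N = 9).
Relative gaps: 0.5455; sum = 0.545455.
The income-gap ratio divides by q (the poor only): 0.545455 / 1 = 0.545.

0.545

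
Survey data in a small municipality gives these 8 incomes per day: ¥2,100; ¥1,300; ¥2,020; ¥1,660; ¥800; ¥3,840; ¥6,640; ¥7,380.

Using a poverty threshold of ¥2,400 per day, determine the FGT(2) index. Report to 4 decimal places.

Incomes under z: ¥800, ¥1,300, ¥1,660, ¥2,020, ¥2,100 (q = 5 of N = 8).
Gap ratios (z−y)/z: (2400−800)/2400 = 0.6667; (2400−1300)/2400 = 0.4583; (2400−1660)/2400 = 0.3083; (2400−2020)/2400 = 0.1583; (2400−2100)/2400 = 0.1250.
Squared: 0.4444; 0.2101; 0.0951; 0.0251; 0.0156.
Sum = 0.790278; P₂ = 0.790278 / 8 = 0.0988.

0.0988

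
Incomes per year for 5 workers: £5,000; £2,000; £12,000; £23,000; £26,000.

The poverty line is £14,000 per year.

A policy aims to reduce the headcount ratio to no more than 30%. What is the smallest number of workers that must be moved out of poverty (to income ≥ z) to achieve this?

2

3 of the 5 workers are poor, so H = 3/5 = 0.600.
A headcount ratio of at most 30% allows at most ⌊0.30 × 5⌋ = 1 poor workers.
So at least 3 − 1 = 2 must be lifted.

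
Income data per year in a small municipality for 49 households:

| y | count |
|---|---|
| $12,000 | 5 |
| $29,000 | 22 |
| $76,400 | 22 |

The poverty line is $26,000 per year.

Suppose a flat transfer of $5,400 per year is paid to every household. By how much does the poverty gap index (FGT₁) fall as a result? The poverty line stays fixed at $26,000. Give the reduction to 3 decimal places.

0.021

Before: below the line — 5×$12,000; poverty gap index (FGT₁) = 0.05495.
After the $5,400 transfer: below the line — 5×$17,400; poverty gap index (FGT₁) = 0.03375.
Reduction = 0.05495 − 0.03375 = 0.021.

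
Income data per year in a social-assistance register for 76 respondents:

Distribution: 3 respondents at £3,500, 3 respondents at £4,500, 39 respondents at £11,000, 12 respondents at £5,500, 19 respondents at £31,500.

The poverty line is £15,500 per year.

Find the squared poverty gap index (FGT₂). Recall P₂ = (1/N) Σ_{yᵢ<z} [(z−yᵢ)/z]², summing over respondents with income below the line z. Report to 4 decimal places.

Poor units: 3×£3,500, 3×£4,500, 12×£5,500, 39×£11,000 (q = 57 of N = 76).
Gap ratios (z−y)/z: (15500−3500)/15500 = 0.7742 (×3); (15500−4500)/15500 = 0.7097 (×3); (15500−5500)/15500 = 0.6452 (×12); (15500−11000)/15500 = 0.2903 (×39).
Squared: 0.5994 (×3); 0.5036 (×3); 0.4162 (×12); 0.0843 (×39).
Sum = 11.591051; P₂ = 11.591051 / 76 = 0.1525.

0.1525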